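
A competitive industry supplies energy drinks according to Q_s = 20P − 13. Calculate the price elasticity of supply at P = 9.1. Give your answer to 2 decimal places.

At P = 9.1, Q_s = 169.
dQ_s/dP = 20.
ε_s = (dQ_s/dP)(P/Q_s) = (20)(9.1/169).

1.08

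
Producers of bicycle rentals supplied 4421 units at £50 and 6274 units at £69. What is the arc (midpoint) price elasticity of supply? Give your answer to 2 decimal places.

1.09

ΔQ = 6274 − 4421 = 1853; ΔP = 69 − 50 = 19.
Midpoints: P̄ = 59.50, Q̄ = 5347.5.
ε_s = (ΔQ/ΔP)(P̄/Q̄) = (1853/19)(59.50/5347.5).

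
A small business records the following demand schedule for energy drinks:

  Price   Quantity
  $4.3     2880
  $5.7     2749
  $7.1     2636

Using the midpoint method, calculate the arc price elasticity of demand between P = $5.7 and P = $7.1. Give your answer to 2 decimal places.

At P = 5.7, Q = 2749; at P = 7.1, Q = 2636.
ΔQ = -113, ΔP = 1.4. Midpoints: P̄ = 6.40, Q̄ = 2692.5.
ε = (ΔQ/ΔP)(P̄/Q̄) = (-113/1.4)(6.40/2692.5).

-0.19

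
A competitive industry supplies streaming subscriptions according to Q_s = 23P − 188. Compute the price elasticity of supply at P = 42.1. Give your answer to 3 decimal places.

At P = 42.1, Q_s = 780.30.
dQ_s/dP = 23.
ε_s = (dQ_s/dP)(P/Q_s) = (23)(42.1/780.30).

1.241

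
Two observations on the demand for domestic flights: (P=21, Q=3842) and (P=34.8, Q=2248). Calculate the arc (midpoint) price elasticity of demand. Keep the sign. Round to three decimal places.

-1.058

ΔQ = 2248 − 3842 = -1594; ΔP = 34.8 − 21 = 13.8.
Midpoints: P̄ = 27.90, Q̄ = 3045.0.
ε = (ΔQ/ΔP)(P̄/Q̄) = (-1594/13.8)(27.90/3045.0).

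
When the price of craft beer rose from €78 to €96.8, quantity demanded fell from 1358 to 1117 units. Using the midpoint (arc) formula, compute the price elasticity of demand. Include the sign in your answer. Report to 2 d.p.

ΔQ = 1117 − 1358 = -241; ΔP = 96.8 − 78 = 18.8.
Midpoints: P̄ = 87.40, Q̄ = 1237.5.
ε = (ΔQ/ΔP)(P̄/Q̄) = (-241/18.8)(87.40/1237.5).

-0.91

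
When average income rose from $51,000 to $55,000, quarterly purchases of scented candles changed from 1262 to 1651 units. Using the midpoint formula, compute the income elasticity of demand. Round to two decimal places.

3.54

ΔQ = 389, ΔI = 4000. Midpoints: Ī = 53,000, Q̄ = 1456.5.
ε_I = (ΔQ/ΔI)(Ī/Q̄) = (389/4000)(53000/1456.5).
ε_I > 0, so the good is normal.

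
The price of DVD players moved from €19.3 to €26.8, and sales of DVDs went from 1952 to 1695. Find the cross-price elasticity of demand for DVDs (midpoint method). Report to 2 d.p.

-0.43

ΔQ_x = 1695 − 1952 = -257; ΔP_y = 26.8 − 19.3 = 7.5.
Midpoints: P̄_y = 23.05, Q̄_x = 1823.5.
ε_xy = (ΔQ_x/ΔP_y)(P̄_y/Q̄_x) = (-257/7.5)(23.05/1823.5).
ε_xy < 0, so the goods are complements.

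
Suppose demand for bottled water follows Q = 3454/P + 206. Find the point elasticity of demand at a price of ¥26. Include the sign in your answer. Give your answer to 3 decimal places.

-0.392

At P = 26, Q = 338.846.
dQ/dP = −3454/P² = -5.109.
ε = (dQ/dP)(P/Q) = (-5.109)(26/338.846).
|ε| < 1, so demand is inelastic at this price.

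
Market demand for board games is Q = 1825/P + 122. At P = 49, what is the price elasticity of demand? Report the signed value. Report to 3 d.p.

At P = 49, Q = 159.245.
dQ/dP = −1825/P² = -0.760.
ε = (dQ/dP)(P/Q) = (-0.760)(49/159.245).

-0.234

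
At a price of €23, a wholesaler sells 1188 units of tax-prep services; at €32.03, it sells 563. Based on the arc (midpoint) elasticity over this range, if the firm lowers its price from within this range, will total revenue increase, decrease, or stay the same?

increase

Arc ε = (-625/9.03)(27.52/875.5) ≈ -2.175.
|ε| = 2.18 > 1, so demand is elastic. A price cut therefore raises total revenue.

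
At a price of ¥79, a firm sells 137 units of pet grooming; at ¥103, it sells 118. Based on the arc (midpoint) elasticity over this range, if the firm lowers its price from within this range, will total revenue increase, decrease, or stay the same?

Arc ε = (-19/24)(91.00/127.5) ≈ -0.565.
|ε| = 0.57 < 1, so demand is inelastic. A price cut therefore reduces total revenue.

decrease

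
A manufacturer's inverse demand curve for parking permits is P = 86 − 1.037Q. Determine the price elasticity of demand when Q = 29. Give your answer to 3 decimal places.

-1.860

At Q = 29, P = 86 − 1.037(29) = 55.93.
dP/dQ = −1.037, so dQ/dP = 1/(−1.037) = -0.964.
ε = (dQ/dP)(P/Q) = (-0.964)(55.93/29).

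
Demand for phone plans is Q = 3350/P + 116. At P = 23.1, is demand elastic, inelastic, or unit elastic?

inelastic

Q = 261.022, dQ/dP = -6.278.
ε = (dQ/dP)(P/Q) ≈ -0.556.
|ε| = 0.56 < 1.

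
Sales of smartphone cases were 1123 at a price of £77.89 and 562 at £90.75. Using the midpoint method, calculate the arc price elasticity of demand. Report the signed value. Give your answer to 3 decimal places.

ΔQ = 562 − 1123 = -561; ΔP = 90.75 − 77.89 = 12.86.
Midpoints: P̄ = 84.32, Q̄ = 842.5.
ε = (ΔQ/ΔP)(P̄/Q̄) = (-561/12.86)(84.32/842.5).

-4.366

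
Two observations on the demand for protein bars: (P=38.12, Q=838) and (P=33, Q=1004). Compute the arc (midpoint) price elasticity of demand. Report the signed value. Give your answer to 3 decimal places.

ΔQ = 1004 − 838 = 166; ΔP = 33 − 38.12 = -5.12.
Midpoints: P̄ = 35.56, Q̄ = 921.0.
ε = (ΔQ/ΔP)(P̄/Q̄) = (166/-5.12)(35.56/921.0).

-1.252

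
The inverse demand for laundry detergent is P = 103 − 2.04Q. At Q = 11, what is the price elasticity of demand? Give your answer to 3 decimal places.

-3.590

At Q = 11, P = 103 − 2.04(11) = 80.56.
dP/dQ = −2.04, so dQ/dP = 1/(−2.04) = -0.490.
ε = (dQ/dP)(P/Q) = (-0.490)(80.56/11).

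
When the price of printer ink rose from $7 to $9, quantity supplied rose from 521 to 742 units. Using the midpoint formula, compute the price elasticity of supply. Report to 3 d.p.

1.400

ΔQ = 742 − 521 = 221; ΔP = 9 − 7 = 2.
Midpoints: P̄ = 8.00, Q̄ = 631.5.
ε_s = (ΔQ/ΔP)(P̄/Q̄) = (221/2)(8.00/631.5).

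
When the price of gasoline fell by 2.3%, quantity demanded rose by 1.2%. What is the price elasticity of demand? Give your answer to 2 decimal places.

-0.52

ε = %ΔQ / %ΔP = (1.2)/(-2.3) = -0.522.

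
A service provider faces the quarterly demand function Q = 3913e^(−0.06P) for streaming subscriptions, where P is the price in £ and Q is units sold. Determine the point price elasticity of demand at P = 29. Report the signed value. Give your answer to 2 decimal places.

At P = 29, Q = 686.811.
dQ/dP = −0.06·3913e^(−0.06P) = −0.06Q = -41.209.
ε = (dQ/dP)(P/Q) = (-41.209)(29/686.811).
|ε| > 1, so demand is elastic at this price.

-1.74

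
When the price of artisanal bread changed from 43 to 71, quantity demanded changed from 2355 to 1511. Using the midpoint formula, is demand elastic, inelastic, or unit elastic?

inelastic

Arc ε ≈ -0.889.
|ε| = 0.89 < 1.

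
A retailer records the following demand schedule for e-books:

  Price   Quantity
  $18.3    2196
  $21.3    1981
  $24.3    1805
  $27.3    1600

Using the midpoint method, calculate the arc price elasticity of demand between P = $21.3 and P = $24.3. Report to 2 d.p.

-0.71

At P = 21.3, Q = 1981; at P = 24.3, Q = 1805.
ΔQ = -176, ΔP = 3.0. Midpoints: P̄ = 22.80, Q̄ = 1893.0.
ε = (ΔQ/ΔP)(P̄/Q̄) = (-176/3.0)(22.80/1893.0).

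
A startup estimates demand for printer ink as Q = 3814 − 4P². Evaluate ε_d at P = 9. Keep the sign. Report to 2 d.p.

At P = 9, Q = 3490.
dQ/dP = −8P = -72.
ε = (dQ/dP)(P/Q) = (-72)(9/3490).

-0.19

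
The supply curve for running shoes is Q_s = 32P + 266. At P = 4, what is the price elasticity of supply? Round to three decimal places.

0.325

At P = 4, Q_s = 394.
dQ_s/dP = 32.
ε_s = (dQ_s/dP)(P/Q_s) = (32)(4/394).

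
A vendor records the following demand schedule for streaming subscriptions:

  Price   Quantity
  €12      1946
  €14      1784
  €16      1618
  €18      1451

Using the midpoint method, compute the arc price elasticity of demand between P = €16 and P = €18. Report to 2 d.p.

-0.93

At P = 16, Q = 1618; at P = 18, Q = 1451.
ΔQ = -167, ΔP = 2. Midpoints: P̄ = 17.00, Q̄ = 1534.5.
ε = (ΔQ/ΔP)(P̄/Q̄) = (-167/2)(17.00/1534.5).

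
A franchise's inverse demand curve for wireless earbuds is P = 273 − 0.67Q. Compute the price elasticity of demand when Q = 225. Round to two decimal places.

At Q = 225, P = 273 − 0.67(225) = 122.25.
dP/dQ = −0.67, so dQ/dP = 1/(−0.67) = -1.493.
ε = (dQ/dP)(P/Q) = (-1.493)(122.25/225).

-0.81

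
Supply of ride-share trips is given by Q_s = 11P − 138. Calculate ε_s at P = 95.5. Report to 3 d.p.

1.151

At P = 95.5, Q_s = 912.50.
dQ_s/dP = 11.
ε_s = (dQ_s/dP)(P/Q_s) = (11)(95.5/912.50).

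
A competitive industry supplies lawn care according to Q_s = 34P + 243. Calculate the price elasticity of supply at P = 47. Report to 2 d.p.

At P = 47, Q_s = 1841.
dQ_s/dP = 34.
ε_s = (dQ_s/dP)(P/Q_s) = (34)(47/1841).

0.87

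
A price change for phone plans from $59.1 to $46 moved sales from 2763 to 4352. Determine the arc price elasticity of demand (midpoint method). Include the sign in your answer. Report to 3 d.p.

ΔQ = 4352 − 2763 = 1589; ΔP = 46 − 59.1 = -13.1.
Midpoints: P̄ = 52.55, Q̄ = 3557.5.
ε = (ΔQ/ΔP)(P̄/Q̄) = (1589/-13.1)(52.55/3557.5).

-1.792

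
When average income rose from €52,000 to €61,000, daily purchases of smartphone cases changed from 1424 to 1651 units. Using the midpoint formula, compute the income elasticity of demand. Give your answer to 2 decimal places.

ΔQ = 227, ΔI = 9000. Midpoints: Ī = 56,500, Q̄ = 1537.5.
ε_I = (ΔQ/ΔI)(Ī/Q̄) = (227/9000)(56500/1537.5).
ε_I > 0, so the good is normal.

0.93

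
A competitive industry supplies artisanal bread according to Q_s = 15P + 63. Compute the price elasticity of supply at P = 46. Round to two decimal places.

At P = 46, Q_s = 753.
dQ_s/dP = 15.
ε_s = (dQ_s/dP)(P/Q_s) = (15)(46/753).

0.92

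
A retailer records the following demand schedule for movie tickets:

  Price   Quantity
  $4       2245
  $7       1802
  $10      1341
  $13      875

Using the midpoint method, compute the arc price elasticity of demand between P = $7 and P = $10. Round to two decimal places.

-0.83

At P = 7, Q = 1802; at P = 10, Q = 1341.
ΔQ = -461, ΔP = 3. Midpoints: P̄ = 8.50, Q̄ = 1571.5.
ε = (ΔQ/ΔP)(P̄/Q̄) = (-461/3)(8.50/1571.5).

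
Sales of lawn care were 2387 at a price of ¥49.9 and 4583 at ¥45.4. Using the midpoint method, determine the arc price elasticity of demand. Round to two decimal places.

-6.67

ΔQ = 4583 − 2387 = 2196; ΔP = 45.4 − 49.9 = -4.5.
Midpoints: P̄ = 47.65, Q̄ = 3485.0.
ε = (ΔQ/ΔP)(P̄/Q̄) = (2196/-4.5)(47.65/3485.0).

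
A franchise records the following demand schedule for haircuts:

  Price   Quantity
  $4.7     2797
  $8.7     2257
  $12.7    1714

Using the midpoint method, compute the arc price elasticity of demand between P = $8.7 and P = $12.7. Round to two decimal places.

At P = 8.7, Q = 2257; at P = 12.7, Q = 1714.
ΔQ = -543, ΔP = 4.0. Midpoints: P̄ = 10.70, Q̄ = 1985.5.
ε = (ΔQ/ΔP)(P̄/Q̄) = (-543/4.0)(10.70/1985.5).

-0.73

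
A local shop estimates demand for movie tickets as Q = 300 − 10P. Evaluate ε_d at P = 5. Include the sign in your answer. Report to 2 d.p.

-0.20

At P = 5, Q = 250.
dQ/dP = −10.
ε = (dQ/dP)(P/Q) = (-10)(5/250).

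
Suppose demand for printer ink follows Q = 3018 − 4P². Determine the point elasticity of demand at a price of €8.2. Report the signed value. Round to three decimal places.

-0.196

At P = 8.2, Q = 2749.040.
dQ/dP = −8P = -65.600.
ε = (dQ/dP)(P/Q) = (-65.600)(8.2/2749.040).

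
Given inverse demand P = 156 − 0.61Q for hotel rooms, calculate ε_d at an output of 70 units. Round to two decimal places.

At Q = 70, P = 156 − 0.61(70) = 113.30.
dP/dQ = −0.61, so dQ/dP = 1/(−0.61) = -1.639.
ε = (dQ/dP)(P/Q) = (-1.639)(113.30/70).

-2.65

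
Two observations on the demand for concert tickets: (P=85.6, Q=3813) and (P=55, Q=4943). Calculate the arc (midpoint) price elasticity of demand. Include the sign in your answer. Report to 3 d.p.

ΔQ = 4943 − 3813 = 1130; ΔP = 55 − 85.6 = -30.6.
Midpoints: P̄ = 70.30, Q̄ = 4378.0.
ε = (ΔQ/ΔP)(P̄/Q̄) = (1130/-30.6)(70.30/4378.0).

-0.593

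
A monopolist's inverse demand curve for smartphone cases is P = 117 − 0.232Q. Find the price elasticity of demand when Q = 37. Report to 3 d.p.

-12.630

At Q = 37, P = 117 − 0.232(37) = 108.42.
dP/dQ = −0.232, so dQ/dP = 1/(−0.232) = -4.310.
ε = (dQ/dP)(P/Q) = (-4.310)(108.42/37).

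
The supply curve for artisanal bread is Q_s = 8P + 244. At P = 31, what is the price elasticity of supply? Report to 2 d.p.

At P = 31, Q_s = 492.
dQ_s/dP = 8.
ε_s = (dQ_s/dP)(P/Q_s) = (8)(31/492).

0.50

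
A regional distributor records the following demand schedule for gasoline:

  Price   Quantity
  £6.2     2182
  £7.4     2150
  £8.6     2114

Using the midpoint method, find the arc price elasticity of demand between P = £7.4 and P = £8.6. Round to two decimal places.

-0.11

At P = 7.4, Q = 2150; at P = 8.6, Q = 2114.
ΔQ = -36, ΔP = 1.2. Midpoints: P̄ = 8.00, Q̄ = 2132.0.
ε = (ΔQ/ΔP)(P̄/Q̄) = (-36/1.2)(8.00/2132.0).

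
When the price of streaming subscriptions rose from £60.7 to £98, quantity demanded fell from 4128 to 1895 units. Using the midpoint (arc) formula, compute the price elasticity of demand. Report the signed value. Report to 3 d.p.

-1.577

ΔQ = 1895 − 4128 = -2233; ΔP = 98 − 60.7 = 37.3.
Midpoints: P̄ = 79.35, Q̄ = 3011.5.
ε = (ΔQ/ΔP)(P̄/Q̄) = (-2233/37.3)(79.35/3011.5).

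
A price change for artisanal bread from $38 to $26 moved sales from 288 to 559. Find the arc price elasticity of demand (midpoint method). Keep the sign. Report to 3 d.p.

ΔQ = 559 − 288 = 271; ΔP = 26 − 38 = -12.
Midpoints: P̄ = 32.00, Q̄ = 423.5.
ε = (ΔQ/ΔP)(P̄/Q̄) = (271/-12)(32.00/423.5).

-1.706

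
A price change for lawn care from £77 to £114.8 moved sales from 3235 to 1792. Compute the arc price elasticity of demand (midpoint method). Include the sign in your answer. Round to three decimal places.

ΔQ = 1792 − 3235 = -1443; ΔP = 114.8 − 77 = 37.8.
Midpoints: P̄ = 95.90, Q̄ = 2513.5.
ε = (ΔQ/ΔP)(P̄/Q̄) = (-1443/37.8)(95.90/2513.5).

-1.457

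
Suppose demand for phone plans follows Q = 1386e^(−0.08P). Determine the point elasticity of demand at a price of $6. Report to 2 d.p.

-0.48

At P = 6, Q = 857.634.
dQ/dP = −0.08·1386e^(−0.08P) = −0.08Q = -68.611.
ε = (dQ/dP)(P/Q) = (-68.611)(6/857.634).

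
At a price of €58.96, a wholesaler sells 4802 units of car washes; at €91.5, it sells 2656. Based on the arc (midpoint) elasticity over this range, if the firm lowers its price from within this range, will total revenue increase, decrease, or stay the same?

Arc ε = (-2146/32.54)(75.23/3729.0) ≈ -1.330.
|ε| = 1.33 > 1, so demand is elastic. A price cut therefore raises total revenue.

increase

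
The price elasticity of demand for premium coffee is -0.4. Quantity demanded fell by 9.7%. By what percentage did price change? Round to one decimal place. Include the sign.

24.3%

%ΔP ≈ %ΔQ / ε = (-9.7%)/(-0.4) = 24.25%.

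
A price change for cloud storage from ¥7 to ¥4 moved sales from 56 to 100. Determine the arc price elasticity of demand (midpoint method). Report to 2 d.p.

-1.03

ΔQ = 100 − 56 = 44; ΔP = 4 − 7 = -3.
Midpoints: P̄ = 5.50, Q̄ = 78.0.
ε = (ΔQ/ΔP)(P̄/Q̄) = (44/-3)(5.50/78.0).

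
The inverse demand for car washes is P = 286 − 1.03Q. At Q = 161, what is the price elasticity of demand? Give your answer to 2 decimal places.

-0.72

At Q = 161, P = 286 − 1.03(161) = 120.17.
dP/dQ = −1.03, so dQ/dP = 1/(−1.03) = -0.971.
ε = (dQ/dP)(P/Q) = (-0.971)(120.17/161).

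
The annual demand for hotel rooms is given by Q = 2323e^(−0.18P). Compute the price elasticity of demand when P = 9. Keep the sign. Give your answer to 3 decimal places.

-1.620

At P = 9, Q = 459.719.
dQ/dP = −0.18·2323e^(−0.18P) = −0.18Q = -82.749.
ε = (dQ/dP)(P/Q) = (-82.749)(9/459.719).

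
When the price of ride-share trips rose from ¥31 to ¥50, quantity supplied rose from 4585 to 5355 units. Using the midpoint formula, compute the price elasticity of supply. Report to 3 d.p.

0.330

ΔQ = 5355 − 4585 = 770; ΔP = 50 − 31 = 19.
Midpoints: P̄ = 40.50, Q̄ = 4970.0.
ε_s = (ΔQ/ΔP)(P̄/Q̄) = (770/19)(40.50/4970.0).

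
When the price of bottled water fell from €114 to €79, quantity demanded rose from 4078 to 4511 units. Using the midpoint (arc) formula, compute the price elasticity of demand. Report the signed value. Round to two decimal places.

-0.28

ΔQ = 4511 − 4078 = 433; ΔP = 79 − 114 = -35.
Midpoints: P̄ = 96.50, Q̄ = 4294.5.
ε = (ΔQ/ΔP)(P̄/Q̄) = (433/-35)(96.50/4294.5).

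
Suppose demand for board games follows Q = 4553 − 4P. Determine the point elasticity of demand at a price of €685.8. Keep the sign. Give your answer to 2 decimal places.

At P = 685.8, Q = 1809.800.
dQ/dP = −4.
ε = (dQ/dP)(P/Q) = (-4)(685.8/1809.800).

-1.52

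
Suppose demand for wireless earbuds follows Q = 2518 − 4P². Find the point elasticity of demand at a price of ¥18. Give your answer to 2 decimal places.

At P = 18, Q = 1222.
dQ/dP = −8P = -144.
ε = (dQ/dP)(P/Q) = (-144)(18/1222).
|ε| > 1, so demand is elastic at this price.

-2.12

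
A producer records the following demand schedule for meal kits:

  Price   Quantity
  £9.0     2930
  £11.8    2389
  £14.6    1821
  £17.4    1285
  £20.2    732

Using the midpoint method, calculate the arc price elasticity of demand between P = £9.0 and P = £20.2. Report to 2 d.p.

-1.56

At P = 9.0, Q = 2930; at P = 20.2, Q = 732.
ΔQ = -2198, ΔP = 11.2. Midpoints: P̄ = 14.60, Q̄ = 1831.0.
ε = (ΔQ/ΔP)(P̄/Q̄) = (-2198/11.2)(14.60/1831.0).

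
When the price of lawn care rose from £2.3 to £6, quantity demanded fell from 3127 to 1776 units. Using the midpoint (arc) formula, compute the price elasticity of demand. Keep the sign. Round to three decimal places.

ΔQ = 1776 − 3127 = -1351; ΔP = 6 − 2.3 = 3.7.
Midpoints: P̄ = 4.15, Q̄ = 2451.5.
ε = (ΔQ/ΔP)(P̄/Q̄) = (-1351/3.7)(4.15/2451.5).

-0.618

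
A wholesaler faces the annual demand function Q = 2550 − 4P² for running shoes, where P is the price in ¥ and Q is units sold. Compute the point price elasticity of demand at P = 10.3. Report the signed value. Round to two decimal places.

-0.40

At P = 10.3, Q = 2125.640.
dQ/dP = −8P = -82.400.
ε = (dQ/dP)(P/Q) = (-82.400)(10.3/2125.640).
|ε| < 1, so demand is inelastic at this price.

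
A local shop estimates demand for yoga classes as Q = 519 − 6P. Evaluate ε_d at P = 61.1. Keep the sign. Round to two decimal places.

-2.41

At P = 61.1, Q = 152.400.
dQ/dP = −6.
ε = (dQ/dP)(P/Q) = (-6)(61.1/152.400).
|ε| > 1, so demand is elastic at this price.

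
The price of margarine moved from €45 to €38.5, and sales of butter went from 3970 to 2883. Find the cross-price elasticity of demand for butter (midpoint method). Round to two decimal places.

ΔQ_x = 2883 − 3970 = -1087; ΔP_y = 38.5 − 45 = -6.5.
Midpoints: P̄_y = 41.75, Q̄_x = 3426.5.
ε_xy = (ΔQ_x/ΔP_y)(P̄_y/Q̄_x) = (-1087/-6.5)(41.75/3426.5).
ε_xy > 0, so the goods are substitutes.

2.04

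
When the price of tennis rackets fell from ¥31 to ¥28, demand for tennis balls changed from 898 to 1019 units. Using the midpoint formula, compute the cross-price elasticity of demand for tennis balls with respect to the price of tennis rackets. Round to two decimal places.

-1.24

ΔQ_x = 1019 − 898 = 121; ΔP_y = 28 − 31 = -3.
Midpoints: P̄_y = 29.50, Q̄_x = 958.5.
ε_xy = (ΔQ_x/ΔP_y)(P̄_y/Q̄_x) = (121/-3)(29.50/958.5).
ε_xy < 0, so the goods are complements.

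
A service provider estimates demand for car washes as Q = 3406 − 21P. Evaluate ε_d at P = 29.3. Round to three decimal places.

At P = 29.3, Q = 2790.700.
dQ/dP = −21.
ε = (dQ/dP)(P/Q) = (-21)(29.3/2790.700).

-0.220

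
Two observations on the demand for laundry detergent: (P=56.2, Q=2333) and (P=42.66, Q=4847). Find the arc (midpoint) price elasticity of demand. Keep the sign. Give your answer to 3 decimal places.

ΔQ = 4847 − 2333 = 2514; ΔP = 42.66 − 56.2 = -13.54.
Midpoints: P̄ = 49.43, Q̄ = 3590.0.
ε = (ΔQ/ΔP)(P̄/Q̄) = (2514/-13.54)(49.43/3590.0).

-2.556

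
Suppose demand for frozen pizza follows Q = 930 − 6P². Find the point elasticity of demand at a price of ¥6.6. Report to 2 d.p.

At P = 6.6, Q = 668.640.
dQ/dP = −12P = -79.200.
ε = (dQ/dP)(P/Q) = (-79.200)(6.6/668.640).

-0.78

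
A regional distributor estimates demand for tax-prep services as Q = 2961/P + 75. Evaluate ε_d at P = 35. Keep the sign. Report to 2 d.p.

-0.53

At P = 35, Q = 159.600.
dQ/dP = −2961/P² = -2.417.
ε = (dQ/dP)(P/Q) = (-2.417)(35/159.600).
|ε| < 1, so demand is inelastic at this price.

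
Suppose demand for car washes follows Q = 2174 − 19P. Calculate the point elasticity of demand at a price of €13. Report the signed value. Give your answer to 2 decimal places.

At P = 13, Q = 1927.
dQ/dP = −19.
ε = (dQ/dP)(P/Q) = (-19)(13/1927).

-0.13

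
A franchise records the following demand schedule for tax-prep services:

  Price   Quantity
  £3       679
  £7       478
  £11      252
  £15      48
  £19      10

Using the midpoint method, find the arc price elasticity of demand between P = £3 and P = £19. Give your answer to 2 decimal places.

-1.34

At P = 3, Q = 679; at P = 19, Q = 10.
ΔQ = -669, ΔP = 16. Midpoints: P̄ = 11.00, Q̄ = 344.5.
ε = (ΔQ/ΔP)(P̄/Q̄) = (-669/16)(11.00/344.5).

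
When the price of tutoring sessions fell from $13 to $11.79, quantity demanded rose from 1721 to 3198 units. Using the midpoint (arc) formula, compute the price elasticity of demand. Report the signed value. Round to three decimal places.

ΔQ = 3198 − 1721 = 1477; ΔP = 11.79 − 13 = -1.21.
Midpoints: P̄ = 12.39, Q̄ = 2459.5.
ε = (ΔQ/ΔP)(P̄/Q̄) = (1477/-1.21)(12.39/2459.5).

-6.152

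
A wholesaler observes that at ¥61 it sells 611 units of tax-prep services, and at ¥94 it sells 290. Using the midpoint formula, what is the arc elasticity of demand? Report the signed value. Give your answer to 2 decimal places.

-1.67

ΔQ = 290 − 611 = -321; ΔP = 94 − 61 = 33.
Midpoints: P̄ = 77.50, Q̄ = 450.5.
ε = (ΔQ/ΔP)(P̄/Q̄) = (-321/33)(77.50/450.5).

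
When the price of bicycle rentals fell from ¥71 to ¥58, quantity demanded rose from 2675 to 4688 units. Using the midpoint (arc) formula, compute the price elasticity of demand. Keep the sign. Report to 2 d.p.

-2.71

ΔQ = 4688 − 2675 = 2013; ΔP = 58 − 71 = -13.
Midpoints: P̄ = 64.50, Q̄ = 3681.5.
ε = (ΔQ/ΔP)(P̄/Q̄) = (2013/-13)(64.50/3681.5).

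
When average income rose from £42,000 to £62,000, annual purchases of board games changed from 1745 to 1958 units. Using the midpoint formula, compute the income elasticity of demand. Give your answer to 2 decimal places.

0.30

ΔQ = 213, ΔI = 20000. Midpoints: Ī = 52,000, Q̄ = 1851.5.
ε_I = (ΔQ/ΔI)(Ī/Q̄) = (213/20000)(52000/1851.5).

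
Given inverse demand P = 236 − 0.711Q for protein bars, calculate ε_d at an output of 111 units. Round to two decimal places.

At Q = 111, P = 236 − 0.711(111) = 157.08.
dP/dQ = −0.711, so dQ/dP = 1/(−0.711) = -1.406.
ε = (dQ/dP)(P/Q) = (-1.406)(157.08/111).

-1.99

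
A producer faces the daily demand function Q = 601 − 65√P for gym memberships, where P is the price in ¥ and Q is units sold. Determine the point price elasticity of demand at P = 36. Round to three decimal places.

At P = 36, Q = 211.
dQ/dP = −65/(2√P) = -5.417.
ε = (dQ/dP)(P/Q) = (-5.417)(36/211).

-0.924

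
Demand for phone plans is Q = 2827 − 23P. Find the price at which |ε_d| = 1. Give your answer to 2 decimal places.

61.46

For linear demand Q = a − bP, ε = −bP/(a − bP). |ε| = 1 when bP = a − bP, i.e. P = a/(2b).
P = 2827/(2·23) = 2827/46 = 61.4565.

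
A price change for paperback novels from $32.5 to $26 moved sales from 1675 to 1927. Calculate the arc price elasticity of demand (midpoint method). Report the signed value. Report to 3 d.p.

-0.630

ΔQ = 1927 − 1675 = 252; ΔP = 26 − 32.5 = -6.5.
Midpoints: P̄ = 29.25, Q̄ = 1801.0.
ε = (ΔQ/ΔP)(P̄/Q̄) = (252/-6.5)(29.25/1801.0).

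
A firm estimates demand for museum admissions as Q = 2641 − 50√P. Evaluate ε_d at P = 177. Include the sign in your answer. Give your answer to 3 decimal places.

At P = 177, Q = 1975.793.
dQ/dP = −50/(2√P) = -1.879.
ε = (dQ/dP)(P/Q) = (-1.879)(177/1975.793).
|ε| < 1, so demand is inelastic at this price.

-0.168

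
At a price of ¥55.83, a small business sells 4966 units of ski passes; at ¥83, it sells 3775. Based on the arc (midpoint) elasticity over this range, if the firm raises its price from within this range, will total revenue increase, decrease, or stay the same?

Arc ε = (-1191/27.17)(69.41/4370.5) ≈ -0.696.
|ε| = 0.70 < 1, so demand is inelastic. A price rise therefore raises total revenue.

increase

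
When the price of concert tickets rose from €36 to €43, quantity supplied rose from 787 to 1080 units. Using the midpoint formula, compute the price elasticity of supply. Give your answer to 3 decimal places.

ΔQ = 1080 − 787 = 293; ΔP = 43 − 36 = 7.
Midpoints: P̄ = 39.50, Q̄ = 933.5.
ε_s = (ΔQ/ΔP)(P̄/Q̄) = (293/7)(39.50/933.5).

1.771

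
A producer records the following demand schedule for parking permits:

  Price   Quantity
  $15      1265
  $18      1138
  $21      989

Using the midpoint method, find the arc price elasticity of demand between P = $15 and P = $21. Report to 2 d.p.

At P = 15, Q = 1265; at P = 21, Q = 989.
ΔQ = -276, ΔP = 6. Midpoints: P̄ = 18.00, Q̄ = 1127.0.
ε = (ΔQ/ΔP)(P̄/Q̄) = (-276/6)(18.00/1127.0).

-0.73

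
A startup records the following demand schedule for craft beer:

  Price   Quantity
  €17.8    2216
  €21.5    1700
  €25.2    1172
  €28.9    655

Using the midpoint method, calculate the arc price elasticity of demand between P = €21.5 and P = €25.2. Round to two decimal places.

At P = 21.5, Q = 1700; at P = 25.2, Q = 1172.
ΔQ = -528, ΔP = 3.7. Midpoints: P̄ = 23.35, Q̄ = 1436.0.
ε = (ΔQ/ΔP)(P̄/Q̄) = (-528/3.7)(23.35/1436.0).

-2.32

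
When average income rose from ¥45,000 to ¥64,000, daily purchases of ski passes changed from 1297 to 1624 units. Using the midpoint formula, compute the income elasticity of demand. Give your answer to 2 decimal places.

0.64

ΔQ = 327, ΔI = 19000. Midpoints: Ī = 54,500, Q̄ = 1460.5.
ε_I = (ΔQ/ΔI)(Ī/Q̄) = (327/19000)(54500/1460.5).
ε_I > 0, so the good is normal.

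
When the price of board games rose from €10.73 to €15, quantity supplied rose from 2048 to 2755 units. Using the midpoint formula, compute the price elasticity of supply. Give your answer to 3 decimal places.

0.887

ΔQ = 2755 − 2048 = 707; ΔP = 15 − 10.73 = 4.27.
Midpoints: P̄ = 12.87, Q̄ = 2401.5.
ε_s = (ΔQ/ΔP)(P̄/Q̄) = (707/4.27)(12.87/2401.5).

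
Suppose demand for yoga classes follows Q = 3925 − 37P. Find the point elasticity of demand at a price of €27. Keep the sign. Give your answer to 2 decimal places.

At P = 27, Q = 2926.
dQ/dP = −37.
ε = (dQ/dP)(P/Q) = (-37)(27/2926).

-0.34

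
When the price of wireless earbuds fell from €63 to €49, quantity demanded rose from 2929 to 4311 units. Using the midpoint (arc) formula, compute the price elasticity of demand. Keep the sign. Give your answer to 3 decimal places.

ΔQ = 4311 − 2929 = 1382; ΔP = 49 − 63 = -14.
Midpoints: P̄ = 56.00, Q̄ = 3620.0.
ε = (ΔQ/ΔP)(P̄/Q̄) = (1382/-14)(56.00/3620.0).

-1.527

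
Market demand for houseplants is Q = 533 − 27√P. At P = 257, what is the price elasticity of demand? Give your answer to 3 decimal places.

-2.161

At P = 257, Q = 100.157.
dQ/dP = −27/(2√P) = -0.842.
ε = (dQ/dP)(P/Q) = (-0.842)(257/100.157).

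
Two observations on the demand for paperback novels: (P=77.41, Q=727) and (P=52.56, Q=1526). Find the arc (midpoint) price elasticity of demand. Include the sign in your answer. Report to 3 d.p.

-1.855

ΔQ = 1526 − 727 = 799; ΔP = 52.56 − 77.41 = -24.85.
Midpoints: P̄ = 64.98, Q̄ = 1126.5.
ε = (ΔQ/ΔP)(P̄/Q̄) = (799/-24.85)(64.98/1126.5).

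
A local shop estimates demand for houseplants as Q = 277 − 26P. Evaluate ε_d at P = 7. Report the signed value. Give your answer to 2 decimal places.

At P = 7, Q = 95.
dQ/dP = −26.
ε = (dQ/dP)(P/Q) = (-26)(7/95).

-1.92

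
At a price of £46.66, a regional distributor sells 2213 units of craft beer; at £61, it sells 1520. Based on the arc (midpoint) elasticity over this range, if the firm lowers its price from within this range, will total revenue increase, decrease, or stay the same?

Arc ε = (-693/14.34)(53.83/1866.5) ≈ -1.394.
|ε| = 1.39 > 1, so demand is elastic. A price cut therefore raises total revenue.

increase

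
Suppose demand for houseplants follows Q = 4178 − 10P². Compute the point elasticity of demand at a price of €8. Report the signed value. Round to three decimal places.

-0.362

At P = 8, Q = 3538.
dQ/dP = −20P = -160.
ε = (dQ/dP)(P/Q) = (-160)(8/3538).
|ε| < 1, so demand is inelastic at this price.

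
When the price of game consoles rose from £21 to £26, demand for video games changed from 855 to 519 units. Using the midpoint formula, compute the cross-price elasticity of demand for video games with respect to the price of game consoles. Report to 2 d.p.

-2.30

ΔQ_x = 519 − 855 = -336; ΔP_y = 26 − 21 = 5.
Midpoints: P̄_y = 23.50, Q̄_x = 687.0.
ε_xy = (ΔQ_x/ΔP_y)(P̄_y/Q̄_x) = (-336/5)(23.50/687.0).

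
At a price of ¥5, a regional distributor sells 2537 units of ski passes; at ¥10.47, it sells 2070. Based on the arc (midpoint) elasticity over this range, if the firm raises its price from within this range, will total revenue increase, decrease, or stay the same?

increase

Arc ε = (-467/5.47)(7.74/2303.5) ≈ -0.287.
|ε| = 0.29 < 1, so demand is inelastic. A price rise therefore raises total revenue.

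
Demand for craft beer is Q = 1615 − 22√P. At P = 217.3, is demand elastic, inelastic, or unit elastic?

inelastic

Q = 1290.696, dQ/dP = -0.746.
ε = (dQ/dP)(P/Q) ≈ -0.126.
|ε| = 0.13 < 1.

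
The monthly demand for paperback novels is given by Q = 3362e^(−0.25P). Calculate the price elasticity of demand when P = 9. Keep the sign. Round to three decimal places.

At P = 9, Q = 354.352.
dQ/dP = −0.25·3362e^(−0.25P) = −0.25Q = -88.588.
ε = (dQ/dP)(P/Q) = (-88.588)(9/354.352).
|ε| > 1, so demand is elastic at this price.

-2.250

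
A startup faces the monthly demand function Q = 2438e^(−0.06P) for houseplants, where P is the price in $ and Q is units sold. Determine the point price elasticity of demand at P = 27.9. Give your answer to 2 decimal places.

At P = 27.9, Q = 457.114.
dQ/dP = −0.06·2438e^(−0.06P) = −0.06Q = -27.427.
ε = (dQ/dP)(P/Q) = (-27.427)(27.9/457.114).

-1.67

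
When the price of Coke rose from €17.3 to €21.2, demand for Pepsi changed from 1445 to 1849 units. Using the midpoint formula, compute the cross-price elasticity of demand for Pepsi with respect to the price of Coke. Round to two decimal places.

ΔQ_x = 1849 − 1445 = 404; ΔP_y = 21.2 − 17.3 = 3.9.
Midpoints: P̄_y = 19.25, Q̄_x = 1647.0.
ε_xy = (ΔQ_x/ΔP_y)(P̄_y/Q̄_x) = (404/3.9)(19.25/1647.0).
ε_xy > 0, so the goods are substitutes.

1.21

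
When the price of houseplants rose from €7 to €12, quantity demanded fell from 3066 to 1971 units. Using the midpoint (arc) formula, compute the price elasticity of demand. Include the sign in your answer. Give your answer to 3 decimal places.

-0.826

ΔQ = 1971 − 3066 = -1095; ΔP = 12 − 7 = 5.
Midpoints: P̄ = 9.50, Q̄ = 2518.5.
ε = (ΔQ/ΔP)(P̄/Q̄) = (-1095/5)(9.50/2518.5).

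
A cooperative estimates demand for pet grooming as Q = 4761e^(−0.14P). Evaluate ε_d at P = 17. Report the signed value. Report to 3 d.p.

At P = 17, Q = 440.633.
dQ/dP = −0.14·4761e^(−0.14P) = −0.14Q = -61.689.
ε = (dQ/dP)(P/Q) = (-61.689)(17/440.633).

-2.380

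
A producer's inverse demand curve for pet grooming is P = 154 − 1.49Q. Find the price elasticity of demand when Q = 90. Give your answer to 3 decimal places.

-0.148

At Q = 90, P = 154 − 1.49(90) = 19.90.
dP/dQ = −1.49, so dQ/dP = 1/(−1.49) = -0.671.
ε = (dQ/dP)(P/Q) = (-0.671)(19.90/90).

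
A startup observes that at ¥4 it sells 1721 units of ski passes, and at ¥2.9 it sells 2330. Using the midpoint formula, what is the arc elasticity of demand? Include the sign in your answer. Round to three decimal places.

-0.943

ΔQ = 2330 − 1721 = 609; ΔP = 2.9 − 4 = -1.1.
Midpoints: P̄ = 3.45, Q̄ = 2025.5.
ε = (ΔQ/ΔP)(P̄/Q̄) = (609/-1.1)(3.45/2025.5).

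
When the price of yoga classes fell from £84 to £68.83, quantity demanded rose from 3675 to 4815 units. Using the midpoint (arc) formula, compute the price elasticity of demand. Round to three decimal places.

-1.353

ΔQ = 4815 − 3675 = 1140; ΔP = 68.83 − 84 = -15.17.
Midpoints: P̄ = 76.41, Q̄ = 4245.0.
ε = (ΔQ/ΔP)(P̄/Q̄) = (1140/-15.17)(76.41/4245.0).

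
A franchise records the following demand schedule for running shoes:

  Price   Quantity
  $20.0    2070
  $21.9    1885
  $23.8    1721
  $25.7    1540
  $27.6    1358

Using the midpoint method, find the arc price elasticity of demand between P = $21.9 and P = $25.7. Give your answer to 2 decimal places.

-1.26

At P = 21.9, Q = 1885; at P = 25.7, Q = 1540.
ΔQ = -345, ΔP = 3.8. Midpoints: P̄ = 23.80, Q̄ = 1712.5.
ε = (ΔQ/ΔP)(P̄/Q̄) = (-345/3.8)(23.80/1712.5).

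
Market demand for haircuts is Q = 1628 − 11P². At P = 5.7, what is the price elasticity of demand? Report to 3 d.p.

At P = 5.7, Q = 1270.610.
dQ/dP = −22P = -125.400.
ε = (dQ/dP)(P/Q) = (-125.400)(5.7/1270.610).

-0.563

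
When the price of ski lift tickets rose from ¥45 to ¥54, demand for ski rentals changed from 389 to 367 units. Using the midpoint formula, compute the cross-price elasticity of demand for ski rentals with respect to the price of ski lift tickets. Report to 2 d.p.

ΔQ_x = 367 − 389 = -22; ΔP_y = 54 − 45 = 9.
Midpoints: P̄_y = 49.50, Q̄_x = 378.0.
ε_xy = (ΔQ_x/ΔP_y)(P̄_y/Q̄_x) = (-22/9)(49.50/378.0).

-0.32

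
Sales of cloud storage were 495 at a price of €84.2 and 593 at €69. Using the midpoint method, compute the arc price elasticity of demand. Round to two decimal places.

ΔQ = 593 − 495 = 98; ΔP = 69 − 84.2 = -15.2.
Midpoints: P̄ = 76.60, Q̄ = 544.0.
ε = (ΔQ/ΔP)(P̄/Q̄) = (98/-15.2)(76.60/544.0).

-0.91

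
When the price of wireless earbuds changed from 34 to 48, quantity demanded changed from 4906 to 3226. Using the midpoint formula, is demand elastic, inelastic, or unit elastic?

Arc ε ≈ -1.210.
|ε| = 1.21 > 1.

elastic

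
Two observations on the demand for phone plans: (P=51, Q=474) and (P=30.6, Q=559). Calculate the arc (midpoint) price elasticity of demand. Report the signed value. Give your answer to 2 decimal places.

-0.33

ΔQ = 559 − 474 = 85; ΔP = 30.6 − 51 = -20.4.
Midpoints: P̄ = 40.80, Q̄ = 516.5.
ε = (ΔQ/ΔP)(P̄/Q̄) = (85/-20.4)(40.80/516.5).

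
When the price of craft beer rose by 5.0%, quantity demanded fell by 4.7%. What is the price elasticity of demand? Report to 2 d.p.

-0.94

ε = %ΔQ / %ΔP = (-4.7)/(5.0) = -0.940.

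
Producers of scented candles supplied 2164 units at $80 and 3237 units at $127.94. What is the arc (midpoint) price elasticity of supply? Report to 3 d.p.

0.862

ΔQ = 3237 − 2164 = 1073; ΔP = 127.94 − 80 = 47.94.
Midpoints: P̄ = 103.97, Q̄ = 2700.5.
ε_s = (ΔQ/ΔP)(P̄/Q̄) = (1073/47.94)(103.97/2700.5).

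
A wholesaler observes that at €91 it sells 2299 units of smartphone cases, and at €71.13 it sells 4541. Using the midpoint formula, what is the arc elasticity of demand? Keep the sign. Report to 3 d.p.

-2.675

ΔQ = 4541 − 2299 = 2242; ΔP = 71.13 − 91 = -19.87.
Midpoints: P̄ = 81.06, Q̄ = 3420.0.
ε = (ΔQ/ΔP)(P̄/Q̄) = (2242/-19.87)(81.06/3420.0).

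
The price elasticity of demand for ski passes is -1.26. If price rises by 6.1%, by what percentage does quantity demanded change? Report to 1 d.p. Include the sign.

%ΔQ ≈ ε × %ΔP = (-1.26)(6.1%) = -7.69%.

-7.7%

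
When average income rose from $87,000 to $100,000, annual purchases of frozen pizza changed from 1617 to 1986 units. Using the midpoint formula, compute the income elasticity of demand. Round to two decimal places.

ΔQ = 369, ΔI = 13000. Midpoints: Ī = 93,500, Q̄ = 1801.5.
ε_I = (ΔQ/ΔI)(Ī/Q̄) = (369/13000)(93500/1801.5).

1.47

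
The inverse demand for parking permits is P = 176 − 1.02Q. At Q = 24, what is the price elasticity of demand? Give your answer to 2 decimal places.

-6.19

At Q = 24, P = 176 − 1.02(24) = 151.52.
dP/dQ = −1.02, so dQ/dP = 1/(−1.02) = -0.980.
ε = (dQ/dP)(P/Q) = (-0.980)(151.52/24).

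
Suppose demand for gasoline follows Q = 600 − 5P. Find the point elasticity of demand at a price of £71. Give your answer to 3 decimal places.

-1.449

At P = 71, Q = 245.
dQ/dP = −5.
ε = (dQ/dP)(P/Q) = (-5)(71/245).
|ε| > 1, so demand is elastic at this price.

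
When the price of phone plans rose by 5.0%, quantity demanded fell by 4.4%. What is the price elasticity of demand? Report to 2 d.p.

ε = %ΔQ / %ΔP = (-4.4)/(5.0) = -0.880.

-0.88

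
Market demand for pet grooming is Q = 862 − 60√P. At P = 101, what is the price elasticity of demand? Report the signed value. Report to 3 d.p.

-1.164

At P = 101, Q = 259.007.
dQ/dP = −60/(2√P) = -2.985.
ε = (dQ/dP)(P/Q) = (-2.985)(101/259.007).
|ε| > 1, so demand is elastic at this price.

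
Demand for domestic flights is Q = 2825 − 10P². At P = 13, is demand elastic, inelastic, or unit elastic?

elastic

Q = 1135, dQ/dP = -260.
ε = (dQ/dP)(P/Q) ≈ -2.978.
|ε| = 2.98 > 1.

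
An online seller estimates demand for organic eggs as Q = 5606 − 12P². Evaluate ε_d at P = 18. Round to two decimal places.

At P = 18, Q = 1718.
dQ/dP = −24P = -432.
ε = (dQ/dP)(P/Q) = (-432)(18/1718).

-4.53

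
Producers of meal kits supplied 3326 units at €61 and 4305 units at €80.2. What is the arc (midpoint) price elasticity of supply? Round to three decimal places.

0.943

ΔQ = 4305 − 3326 = 979; ΔP = 80.2 − 61 = 19.2.
Midpoints: P̄ = 70.60, Q̄ = 3815.5.
ε_s = (ΔQ/ΔP)(P̄/Q̄) = (979/19.2)(70.60/3815.5).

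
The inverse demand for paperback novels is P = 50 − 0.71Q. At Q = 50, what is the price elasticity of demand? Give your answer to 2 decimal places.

-0.41

At Q = 50, P = 50 − 0.71(50) = 14.50.
dP/dQ = −0.71, so dQ/dP = 1/(−0.71) = -1.408.
ε = (dQ/dP)(P/Q) = (-1.408)(14.50/50).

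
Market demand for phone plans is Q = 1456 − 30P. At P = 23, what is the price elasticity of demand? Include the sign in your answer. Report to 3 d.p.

-0.901

At P = 23, Q = 766.
dQ/dP = −30.
ε = (dQ/dP)(P/Q) = (-30)(23/766).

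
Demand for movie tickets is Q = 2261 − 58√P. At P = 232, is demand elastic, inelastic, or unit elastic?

inelastic

Q = 1377.570, dQ/dP = -1.904.
ε = (dQ/dP)(P/Q) ≈ -0.321.
|ε| = 0.32 < 1.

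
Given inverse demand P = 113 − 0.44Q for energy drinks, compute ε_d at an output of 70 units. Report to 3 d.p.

At Q = 70, P = 113 − 0.44(70) = 82.20.
dP/dQ = −0.44, so dQ/dP = 1/(−0.44) = -2.273.
ε = (dQ/dP)(P/Q) = (-2.273)(82.20/70).

-2.669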